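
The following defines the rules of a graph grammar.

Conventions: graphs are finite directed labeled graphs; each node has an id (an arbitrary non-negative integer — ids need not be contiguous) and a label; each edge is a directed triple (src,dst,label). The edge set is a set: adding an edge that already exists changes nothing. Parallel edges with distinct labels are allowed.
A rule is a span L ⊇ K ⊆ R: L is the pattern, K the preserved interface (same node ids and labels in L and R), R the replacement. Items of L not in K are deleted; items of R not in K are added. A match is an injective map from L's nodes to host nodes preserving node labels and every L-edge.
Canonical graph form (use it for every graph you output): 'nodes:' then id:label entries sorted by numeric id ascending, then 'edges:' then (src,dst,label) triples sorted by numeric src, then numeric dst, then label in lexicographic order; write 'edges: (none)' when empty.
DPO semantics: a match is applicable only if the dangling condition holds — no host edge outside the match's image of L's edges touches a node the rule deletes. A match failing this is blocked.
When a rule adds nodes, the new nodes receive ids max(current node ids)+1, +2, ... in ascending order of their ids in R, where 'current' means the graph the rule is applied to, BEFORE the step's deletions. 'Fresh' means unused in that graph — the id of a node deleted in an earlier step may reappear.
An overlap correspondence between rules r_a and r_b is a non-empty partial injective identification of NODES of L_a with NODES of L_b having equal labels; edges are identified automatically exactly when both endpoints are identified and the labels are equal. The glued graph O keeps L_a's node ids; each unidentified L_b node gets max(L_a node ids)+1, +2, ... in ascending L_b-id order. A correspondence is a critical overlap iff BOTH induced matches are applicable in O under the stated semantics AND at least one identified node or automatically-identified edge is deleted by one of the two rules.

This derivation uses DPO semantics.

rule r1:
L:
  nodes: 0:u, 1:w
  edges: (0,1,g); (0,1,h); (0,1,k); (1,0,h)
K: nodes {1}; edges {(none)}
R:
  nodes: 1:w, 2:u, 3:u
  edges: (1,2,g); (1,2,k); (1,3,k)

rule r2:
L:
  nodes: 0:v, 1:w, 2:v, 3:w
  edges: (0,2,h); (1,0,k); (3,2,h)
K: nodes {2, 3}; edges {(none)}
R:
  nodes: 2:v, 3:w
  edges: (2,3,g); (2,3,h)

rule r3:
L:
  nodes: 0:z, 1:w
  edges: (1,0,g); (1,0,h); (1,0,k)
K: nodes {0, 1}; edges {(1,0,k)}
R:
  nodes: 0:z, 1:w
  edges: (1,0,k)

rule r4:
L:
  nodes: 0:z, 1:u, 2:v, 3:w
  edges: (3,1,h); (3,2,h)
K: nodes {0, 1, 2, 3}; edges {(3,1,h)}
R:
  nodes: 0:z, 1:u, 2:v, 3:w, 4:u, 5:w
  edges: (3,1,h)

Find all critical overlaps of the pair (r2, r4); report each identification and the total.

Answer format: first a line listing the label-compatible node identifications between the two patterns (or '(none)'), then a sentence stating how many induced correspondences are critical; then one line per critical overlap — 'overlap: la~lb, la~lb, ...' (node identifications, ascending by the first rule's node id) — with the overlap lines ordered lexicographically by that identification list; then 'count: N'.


label-compatible node identifications between L(r2) and L(r4): 0~2, 1~3, 2~2, 3~3
1 of the induced correspondences is a critical overlap of r2 and r4.
overlap: 2~2, 3~3
count: 1


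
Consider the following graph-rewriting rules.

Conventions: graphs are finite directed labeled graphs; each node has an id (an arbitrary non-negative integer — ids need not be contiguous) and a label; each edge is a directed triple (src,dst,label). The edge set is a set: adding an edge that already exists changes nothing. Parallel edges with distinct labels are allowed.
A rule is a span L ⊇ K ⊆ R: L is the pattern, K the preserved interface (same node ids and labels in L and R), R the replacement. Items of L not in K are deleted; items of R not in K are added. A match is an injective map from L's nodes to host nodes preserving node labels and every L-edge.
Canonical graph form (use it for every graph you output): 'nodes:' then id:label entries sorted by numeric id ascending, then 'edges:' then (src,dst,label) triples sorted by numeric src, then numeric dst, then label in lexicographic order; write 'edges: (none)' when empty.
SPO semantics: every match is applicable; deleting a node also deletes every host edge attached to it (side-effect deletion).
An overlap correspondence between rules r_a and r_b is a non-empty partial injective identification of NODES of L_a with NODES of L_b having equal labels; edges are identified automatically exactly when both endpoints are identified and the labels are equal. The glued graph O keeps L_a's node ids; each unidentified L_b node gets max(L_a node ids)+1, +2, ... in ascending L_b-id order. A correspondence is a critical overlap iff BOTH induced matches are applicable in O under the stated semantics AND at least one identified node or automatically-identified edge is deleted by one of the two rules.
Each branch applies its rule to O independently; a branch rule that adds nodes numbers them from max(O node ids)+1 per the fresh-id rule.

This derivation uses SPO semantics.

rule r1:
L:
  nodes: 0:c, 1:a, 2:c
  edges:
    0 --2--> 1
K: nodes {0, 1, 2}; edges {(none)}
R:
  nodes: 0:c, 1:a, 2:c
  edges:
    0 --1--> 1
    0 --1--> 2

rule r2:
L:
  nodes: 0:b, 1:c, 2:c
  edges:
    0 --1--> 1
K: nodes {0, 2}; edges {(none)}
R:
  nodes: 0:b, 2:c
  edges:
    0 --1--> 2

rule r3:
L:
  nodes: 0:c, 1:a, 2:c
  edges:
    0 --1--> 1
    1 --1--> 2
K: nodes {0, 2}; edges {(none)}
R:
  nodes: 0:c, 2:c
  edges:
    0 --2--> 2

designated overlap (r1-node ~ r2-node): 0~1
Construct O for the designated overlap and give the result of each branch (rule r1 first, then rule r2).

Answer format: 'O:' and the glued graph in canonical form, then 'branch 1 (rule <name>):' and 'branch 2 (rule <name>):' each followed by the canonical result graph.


O:
nodes: 0:c, 1:a, 2:c, 3:b, 4:c
edges: (0,1,2); (3,0,1)
branch 1 (rule r1):
nodes: 0:c, 1:a, 2:c, 3:b, 4:c
edges: (0,1,1); (0,2,1); (3,0,1)
branch 2 (rule r2):
nodes: 1:a, 2:c, 3:b, 4:c
edges: (3,4,1)


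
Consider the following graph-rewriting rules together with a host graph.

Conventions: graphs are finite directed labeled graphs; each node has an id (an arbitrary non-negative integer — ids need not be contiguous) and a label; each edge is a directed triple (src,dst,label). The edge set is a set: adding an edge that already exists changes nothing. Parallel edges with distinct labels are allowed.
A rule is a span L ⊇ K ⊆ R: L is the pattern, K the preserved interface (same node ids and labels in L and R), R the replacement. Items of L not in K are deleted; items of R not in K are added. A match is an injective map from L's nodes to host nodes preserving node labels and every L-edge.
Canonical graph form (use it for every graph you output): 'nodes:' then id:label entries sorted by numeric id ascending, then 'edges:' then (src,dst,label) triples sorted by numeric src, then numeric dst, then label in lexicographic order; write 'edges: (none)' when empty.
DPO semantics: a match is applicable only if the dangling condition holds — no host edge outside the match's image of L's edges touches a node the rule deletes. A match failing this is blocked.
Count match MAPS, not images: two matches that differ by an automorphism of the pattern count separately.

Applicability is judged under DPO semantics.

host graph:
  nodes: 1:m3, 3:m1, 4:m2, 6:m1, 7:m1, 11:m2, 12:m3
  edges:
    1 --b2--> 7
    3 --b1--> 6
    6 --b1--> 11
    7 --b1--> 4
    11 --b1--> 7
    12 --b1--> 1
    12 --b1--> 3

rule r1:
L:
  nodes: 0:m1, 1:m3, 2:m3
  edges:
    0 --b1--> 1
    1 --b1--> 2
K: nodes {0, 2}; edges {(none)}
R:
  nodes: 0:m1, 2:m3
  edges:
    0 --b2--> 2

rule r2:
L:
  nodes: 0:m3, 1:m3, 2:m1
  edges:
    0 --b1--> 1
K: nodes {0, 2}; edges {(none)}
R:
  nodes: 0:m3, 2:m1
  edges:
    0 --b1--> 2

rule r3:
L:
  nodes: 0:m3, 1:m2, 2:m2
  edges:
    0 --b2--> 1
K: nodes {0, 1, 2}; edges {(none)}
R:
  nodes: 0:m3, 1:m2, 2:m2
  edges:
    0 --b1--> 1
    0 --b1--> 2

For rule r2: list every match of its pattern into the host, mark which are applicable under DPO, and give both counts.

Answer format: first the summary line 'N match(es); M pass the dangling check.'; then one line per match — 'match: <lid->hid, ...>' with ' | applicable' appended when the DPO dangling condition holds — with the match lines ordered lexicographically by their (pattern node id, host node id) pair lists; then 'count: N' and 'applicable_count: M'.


3 match(es); 0 pass the dangling check.
match: 0->12, 1->1, 2->3
match: 0->12, 1->1, 2->6
match: 0->12, 1->1, 2->7
count: 3
applicable_count: 0


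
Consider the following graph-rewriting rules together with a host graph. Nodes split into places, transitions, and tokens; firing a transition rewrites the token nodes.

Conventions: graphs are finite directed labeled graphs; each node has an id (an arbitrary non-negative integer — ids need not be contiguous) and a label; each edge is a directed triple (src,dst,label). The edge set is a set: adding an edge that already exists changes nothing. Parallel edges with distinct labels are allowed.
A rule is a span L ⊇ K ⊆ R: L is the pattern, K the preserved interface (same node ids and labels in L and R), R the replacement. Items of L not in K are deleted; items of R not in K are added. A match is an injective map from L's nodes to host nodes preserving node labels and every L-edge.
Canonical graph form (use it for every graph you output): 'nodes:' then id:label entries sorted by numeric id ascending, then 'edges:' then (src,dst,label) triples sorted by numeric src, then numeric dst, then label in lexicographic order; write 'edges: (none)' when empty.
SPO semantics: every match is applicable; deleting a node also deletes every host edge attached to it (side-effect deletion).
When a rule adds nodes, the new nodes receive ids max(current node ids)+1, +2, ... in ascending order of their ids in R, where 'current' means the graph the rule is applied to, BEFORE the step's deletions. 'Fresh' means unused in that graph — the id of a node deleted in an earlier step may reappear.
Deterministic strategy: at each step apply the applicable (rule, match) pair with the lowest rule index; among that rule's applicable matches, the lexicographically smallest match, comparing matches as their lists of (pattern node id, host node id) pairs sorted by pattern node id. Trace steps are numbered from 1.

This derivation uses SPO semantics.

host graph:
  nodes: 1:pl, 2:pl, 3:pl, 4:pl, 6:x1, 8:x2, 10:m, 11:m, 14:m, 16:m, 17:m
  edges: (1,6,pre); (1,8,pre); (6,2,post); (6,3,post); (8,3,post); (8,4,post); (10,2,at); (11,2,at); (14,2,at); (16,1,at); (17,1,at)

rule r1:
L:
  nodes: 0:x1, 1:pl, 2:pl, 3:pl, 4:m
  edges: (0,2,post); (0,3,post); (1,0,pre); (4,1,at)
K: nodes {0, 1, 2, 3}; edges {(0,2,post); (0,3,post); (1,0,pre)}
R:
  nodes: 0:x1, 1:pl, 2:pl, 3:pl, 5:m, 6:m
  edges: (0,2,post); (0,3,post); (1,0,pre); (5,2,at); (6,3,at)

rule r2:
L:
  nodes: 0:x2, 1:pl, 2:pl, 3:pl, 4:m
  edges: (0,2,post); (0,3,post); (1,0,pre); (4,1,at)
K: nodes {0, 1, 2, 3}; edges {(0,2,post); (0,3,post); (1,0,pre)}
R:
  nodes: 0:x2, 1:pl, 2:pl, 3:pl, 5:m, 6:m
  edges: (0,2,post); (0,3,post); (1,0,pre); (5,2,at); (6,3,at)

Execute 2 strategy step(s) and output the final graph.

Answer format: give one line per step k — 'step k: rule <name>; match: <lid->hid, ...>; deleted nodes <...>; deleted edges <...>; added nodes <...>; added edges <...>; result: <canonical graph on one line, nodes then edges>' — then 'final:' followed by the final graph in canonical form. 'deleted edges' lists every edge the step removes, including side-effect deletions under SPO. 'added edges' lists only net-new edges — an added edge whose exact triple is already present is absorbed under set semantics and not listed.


step 1: rule r1; match: 0->6, 1->1, 2->2, 3->3, 4->16; deleted nodes 16; deleted edges (16,1,at); added nodes 18, 19; added edges (18,2,at); (19,3,at); result: nodes: 1:pl, 2:pl, 3:pl, 4:pl, 6:x1, 8:x2, 10:m, 11:m, 14:m, 17:m, 18:m, 19:m edges: (1,6,pre); (1,8,pre); (6,2,post); (6,3,post); (8,3,post); (8,4,post); (10,2,at); (11,2,at); (14,2,at); (17,1,at); (18,2,at); (19,3,at)
step 2: rule r1; match: 0->6, 1->1, 2->2, 3->3, 4->17; deleted nodes 17; deleted edges (17,1,at); added nodes 20, 21; added edges (20,2,at); (21,3,at); result: nodes: 1:pl, 2:pl, 3:pl, 4:pl, 6:x1, 8:x2, 10:m, 11:m, 14:m, 18:m, 19:m, 20:m, 21:m edges: (1,6,pre); (1,8,pre); (6,2,post); (6,3,post); (8,3,post); (8,4,post); (10,2,at); (11,2,at); (14,2,at); (18,2,at); (19,3,at); (20,2,at); (21,3,at)
final:
nodes: 1:pl, 2:pl, 3:pl, 4:pl, 6:x1, 8:x2, 10:m, 11:m, 14:m, 18:m, 19:m, 20:m, 21:m
edges: (1,6,pre); (1,8,pre); (6,2,post); (6,3,post); (8,3,post); (8,4,post); (10,2,at); (11,2,at); (14,2,at); (18,2,at); (19,3,at); (20,2,at); (21,3,at)


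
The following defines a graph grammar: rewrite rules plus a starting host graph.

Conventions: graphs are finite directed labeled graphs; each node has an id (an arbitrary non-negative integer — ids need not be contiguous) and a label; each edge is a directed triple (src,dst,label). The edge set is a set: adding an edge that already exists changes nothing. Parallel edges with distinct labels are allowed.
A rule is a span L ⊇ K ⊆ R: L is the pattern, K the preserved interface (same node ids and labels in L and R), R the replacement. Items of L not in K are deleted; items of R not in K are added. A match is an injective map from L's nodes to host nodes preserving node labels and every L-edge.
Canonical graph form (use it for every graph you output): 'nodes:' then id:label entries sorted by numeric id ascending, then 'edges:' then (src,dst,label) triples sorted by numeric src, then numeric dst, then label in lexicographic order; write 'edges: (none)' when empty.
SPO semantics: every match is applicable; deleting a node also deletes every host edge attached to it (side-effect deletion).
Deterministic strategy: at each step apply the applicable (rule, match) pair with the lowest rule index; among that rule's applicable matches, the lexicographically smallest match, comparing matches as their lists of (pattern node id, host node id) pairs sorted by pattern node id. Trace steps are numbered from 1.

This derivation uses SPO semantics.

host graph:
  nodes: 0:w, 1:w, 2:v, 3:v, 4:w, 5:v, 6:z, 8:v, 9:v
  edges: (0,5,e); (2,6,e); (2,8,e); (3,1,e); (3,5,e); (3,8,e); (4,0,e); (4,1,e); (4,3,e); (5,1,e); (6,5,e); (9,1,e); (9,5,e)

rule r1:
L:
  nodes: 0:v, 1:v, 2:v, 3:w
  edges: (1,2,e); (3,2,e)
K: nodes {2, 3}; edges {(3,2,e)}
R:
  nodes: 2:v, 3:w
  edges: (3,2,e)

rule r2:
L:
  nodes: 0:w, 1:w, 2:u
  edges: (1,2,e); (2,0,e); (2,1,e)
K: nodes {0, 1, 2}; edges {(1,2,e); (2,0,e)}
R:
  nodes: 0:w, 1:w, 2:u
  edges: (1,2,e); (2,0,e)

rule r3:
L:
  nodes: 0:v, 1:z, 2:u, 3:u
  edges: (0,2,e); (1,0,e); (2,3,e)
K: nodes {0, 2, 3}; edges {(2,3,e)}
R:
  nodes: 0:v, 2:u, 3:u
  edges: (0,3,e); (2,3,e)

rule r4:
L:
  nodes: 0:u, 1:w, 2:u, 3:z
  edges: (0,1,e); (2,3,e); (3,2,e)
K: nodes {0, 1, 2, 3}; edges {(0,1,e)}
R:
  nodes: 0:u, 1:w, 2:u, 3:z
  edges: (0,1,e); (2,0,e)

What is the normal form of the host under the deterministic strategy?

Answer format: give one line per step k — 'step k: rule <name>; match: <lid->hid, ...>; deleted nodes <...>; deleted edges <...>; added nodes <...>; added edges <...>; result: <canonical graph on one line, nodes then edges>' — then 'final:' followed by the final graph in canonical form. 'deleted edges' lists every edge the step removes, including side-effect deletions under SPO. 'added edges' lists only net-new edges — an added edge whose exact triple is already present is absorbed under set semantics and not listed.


step 1: rule r1; match: 0->2, 1->3, 2->5, 3->0; deleted nodes 2, 3; deleted edges (2,6,e); (2,8,e); (3,1,e); (3,5,e); (3,8,e); (4,3,e); added nodes (none); added edges (none); result: nodes: 0:w, 1:w, 4:w, 5:v, 6:z, 8:v, 9:v edges: (0,5,e); (4,0,e); (4,1,e); (5,1,e); (6,5,e); (9,1,e); (9,5,e)
step 2: rule r1; match: 0->8, 1->9, 2->5, 3->0; deleted nodes 8, 9; deleted edges (9,1,e); (9,5,e); added nodes (none); added edges (none); result: nodes: 0:w, 1:w, 4:w, 5:v, 6:z edges: (0,5,e); (4,0,e); (4,1,e); (5,1,e); (6,5,e)
final:
nodes: 0:w, 1:w, 4:w, 5:v, 6:z
edges: (0,5,e); (4,0,e); (4,1,e); (5,1,e); (6,5,e)


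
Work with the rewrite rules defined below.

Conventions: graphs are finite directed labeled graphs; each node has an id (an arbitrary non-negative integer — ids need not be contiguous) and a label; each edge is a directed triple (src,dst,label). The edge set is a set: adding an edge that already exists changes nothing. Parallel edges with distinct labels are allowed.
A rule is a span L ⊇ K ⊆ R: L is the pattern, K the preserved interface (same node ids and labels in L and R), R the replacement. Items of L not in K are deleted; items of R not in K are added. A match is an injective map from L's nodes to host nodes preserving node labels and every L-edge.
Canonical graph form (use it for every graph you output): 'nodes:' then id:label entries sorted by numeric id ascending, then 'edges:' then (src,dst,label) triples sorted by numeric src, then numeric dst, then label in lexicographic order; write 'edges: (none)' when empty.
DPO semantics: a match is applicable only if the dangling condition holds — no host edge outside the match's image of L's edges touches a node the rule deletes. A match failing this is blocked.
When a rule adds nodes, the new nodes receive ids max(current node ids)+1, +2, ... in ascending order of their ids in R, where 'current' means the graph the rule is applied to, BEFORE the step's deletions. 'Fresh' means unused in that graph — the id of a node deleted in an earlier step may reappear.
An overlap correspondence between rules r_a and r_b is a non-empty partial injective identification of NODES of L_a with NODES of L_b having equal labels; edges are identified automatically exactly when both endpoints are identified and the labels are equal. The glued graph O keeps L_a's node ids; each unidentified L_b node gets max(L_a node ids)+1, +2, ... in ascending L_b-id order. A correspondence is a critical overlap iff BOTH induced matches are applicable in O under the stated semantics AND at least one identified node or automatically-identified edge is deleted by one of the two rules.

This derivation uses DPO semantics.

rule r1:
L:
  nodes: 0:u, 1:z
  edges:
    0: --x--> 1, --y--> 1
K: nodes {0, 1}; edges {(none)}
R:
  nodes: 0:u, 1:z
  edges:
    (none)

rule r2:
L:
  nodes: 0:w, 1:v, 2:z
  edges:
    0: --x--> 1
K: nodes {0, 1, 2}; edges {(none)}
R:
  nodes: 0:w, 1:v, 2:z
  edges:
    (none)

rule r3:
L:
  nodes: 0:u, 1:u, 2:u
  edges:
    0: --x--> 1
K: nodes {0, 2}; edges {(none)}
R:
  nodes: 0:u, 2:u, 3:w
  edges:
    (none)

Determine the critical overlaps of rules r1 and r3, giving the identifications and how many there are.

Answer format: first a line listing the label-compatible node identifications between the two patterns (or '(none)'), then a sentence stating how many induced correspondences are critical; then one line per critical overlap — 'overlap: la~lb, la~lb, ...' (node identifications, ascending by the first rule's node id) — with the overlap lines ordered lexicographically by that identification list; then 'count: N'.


label-compatible node identifications between L(r1) and L(r3): 0~0, 0~1, 0~2
0 of the induced correspondences are critical overlaps of r1 and r3.
count: 0


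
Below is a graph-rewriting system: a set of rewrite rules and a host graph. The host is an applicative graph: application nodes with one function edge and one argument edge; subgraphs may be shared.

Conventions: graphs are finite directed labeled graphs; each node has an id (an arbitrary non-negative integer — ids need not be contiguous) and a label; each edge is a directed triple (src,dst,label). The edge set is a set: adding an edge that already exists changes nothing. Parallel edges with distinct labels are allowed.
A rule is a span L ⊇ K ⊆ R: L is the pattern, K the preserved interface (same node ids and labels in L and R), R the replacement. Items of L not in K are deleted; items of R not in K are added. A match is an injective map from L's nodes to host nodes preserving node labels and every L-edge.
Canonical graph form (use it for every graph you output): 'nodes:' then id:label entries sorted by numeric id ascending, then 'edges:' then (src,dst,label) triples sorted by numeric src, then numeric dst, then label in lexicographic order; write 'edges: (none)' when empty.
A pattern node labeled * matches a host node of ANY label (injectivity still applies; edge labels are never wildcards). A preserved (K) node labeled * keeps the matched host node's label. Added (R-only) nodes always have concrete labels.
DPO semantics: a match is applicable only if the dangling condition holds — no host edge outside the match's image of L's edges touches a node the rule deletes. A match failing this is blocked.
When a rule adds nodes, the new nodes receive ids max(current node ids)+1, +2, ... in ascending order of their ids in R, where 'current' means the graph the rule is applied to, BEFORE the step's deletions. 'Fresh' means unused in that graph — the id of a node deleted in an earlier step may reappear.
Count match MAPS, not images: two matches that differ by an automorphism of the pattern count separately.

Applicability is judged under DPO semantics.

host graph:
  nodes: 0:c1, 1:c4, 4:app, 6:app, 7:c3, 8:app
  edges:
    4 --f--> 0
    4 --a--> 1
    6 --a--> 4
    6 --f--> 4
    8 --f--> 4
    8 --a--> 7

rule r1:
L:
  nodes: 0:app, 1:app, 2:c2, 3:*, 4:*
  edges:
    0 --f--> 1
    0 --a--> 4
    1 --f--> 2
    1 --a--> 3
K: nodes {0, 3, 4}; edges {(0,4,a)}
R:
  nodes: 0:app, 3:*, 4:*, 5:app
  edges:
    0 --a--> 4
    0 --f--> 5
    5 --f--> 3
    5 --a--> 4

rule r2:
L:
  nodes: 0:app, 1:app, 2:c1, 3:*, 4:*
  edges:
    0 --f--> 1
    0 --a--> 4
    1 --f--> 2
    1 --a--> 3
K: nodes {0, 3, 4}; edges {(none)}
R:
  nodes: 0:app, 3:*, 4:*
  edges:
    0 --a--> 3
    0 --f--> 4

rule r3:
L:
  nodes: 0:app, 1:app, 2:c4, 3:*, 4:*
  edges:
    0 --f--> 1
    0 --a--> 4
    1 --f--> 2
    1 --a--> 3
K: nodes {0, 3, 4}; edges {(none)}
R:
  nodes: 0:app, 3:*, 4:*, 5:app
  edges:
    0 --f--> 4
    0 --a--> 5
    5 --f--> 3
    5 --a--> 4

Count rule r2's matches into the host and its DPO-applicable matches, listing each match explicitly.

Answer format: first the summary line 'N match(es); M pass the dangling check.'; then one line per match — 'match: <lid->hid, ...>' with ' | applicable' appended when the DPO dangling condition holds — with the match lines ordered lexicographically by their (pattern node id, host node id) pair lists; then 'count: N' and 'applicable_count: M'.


1 match(es); 0 pass the dangling check.
match: 0->8, 1->4, 2->0, 3->1, 4->7
count: 1
applicable_count: 0


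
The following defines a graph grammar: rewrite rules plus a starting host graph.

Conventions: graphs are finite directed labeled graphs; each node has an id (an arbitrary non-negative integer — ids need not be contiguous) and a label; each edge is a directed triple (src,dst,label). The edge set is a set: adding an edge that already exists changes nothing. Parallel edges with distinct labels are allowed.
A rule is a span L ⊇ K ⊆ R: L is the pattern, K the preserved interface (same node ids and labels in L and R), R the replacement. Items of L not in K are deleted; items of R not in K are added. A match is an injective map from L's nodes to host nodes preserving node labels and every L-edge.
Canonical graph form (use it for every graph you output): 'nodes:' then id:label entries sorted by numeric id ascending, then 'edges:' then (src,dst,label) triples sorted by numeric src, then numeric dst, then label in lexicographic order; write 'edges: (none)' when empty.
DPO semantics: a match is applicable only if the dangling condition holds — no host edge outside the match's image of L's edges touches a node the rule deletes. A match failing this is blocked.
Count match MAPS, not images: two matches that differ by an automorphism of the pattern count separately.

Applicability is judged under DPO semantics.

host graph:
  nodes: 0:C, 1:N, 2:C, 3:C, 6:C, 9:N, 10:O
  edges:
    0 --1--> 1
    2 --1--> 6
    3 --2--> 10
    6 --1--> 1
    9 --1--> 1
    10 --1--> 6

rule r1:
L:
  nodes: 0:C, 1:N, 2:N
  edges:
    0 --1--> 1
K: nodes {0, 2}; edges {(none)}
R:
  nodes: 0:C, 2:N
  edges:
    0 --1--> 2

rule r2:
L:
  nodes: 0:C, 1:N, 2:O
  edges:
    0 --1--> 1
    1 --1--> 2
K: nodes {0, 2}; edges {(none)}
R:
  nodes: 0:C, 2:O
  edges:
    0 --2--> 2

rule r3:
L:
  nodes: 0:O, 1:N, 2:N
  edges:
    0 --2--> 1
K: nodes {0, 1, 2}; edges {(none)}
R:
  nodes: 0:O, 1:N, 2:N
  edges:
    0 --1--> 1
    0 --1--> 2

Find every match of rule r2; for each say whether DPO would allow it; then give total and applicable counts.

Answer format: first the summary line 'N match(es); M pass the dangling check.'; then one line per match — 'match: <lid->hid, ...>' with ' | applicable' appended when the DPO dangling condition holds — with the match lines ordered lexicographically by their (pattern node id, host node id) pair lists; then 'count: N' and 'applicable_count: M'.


0 match(es); 0 pass the dangling check.
count: 0
applicable_count: 0


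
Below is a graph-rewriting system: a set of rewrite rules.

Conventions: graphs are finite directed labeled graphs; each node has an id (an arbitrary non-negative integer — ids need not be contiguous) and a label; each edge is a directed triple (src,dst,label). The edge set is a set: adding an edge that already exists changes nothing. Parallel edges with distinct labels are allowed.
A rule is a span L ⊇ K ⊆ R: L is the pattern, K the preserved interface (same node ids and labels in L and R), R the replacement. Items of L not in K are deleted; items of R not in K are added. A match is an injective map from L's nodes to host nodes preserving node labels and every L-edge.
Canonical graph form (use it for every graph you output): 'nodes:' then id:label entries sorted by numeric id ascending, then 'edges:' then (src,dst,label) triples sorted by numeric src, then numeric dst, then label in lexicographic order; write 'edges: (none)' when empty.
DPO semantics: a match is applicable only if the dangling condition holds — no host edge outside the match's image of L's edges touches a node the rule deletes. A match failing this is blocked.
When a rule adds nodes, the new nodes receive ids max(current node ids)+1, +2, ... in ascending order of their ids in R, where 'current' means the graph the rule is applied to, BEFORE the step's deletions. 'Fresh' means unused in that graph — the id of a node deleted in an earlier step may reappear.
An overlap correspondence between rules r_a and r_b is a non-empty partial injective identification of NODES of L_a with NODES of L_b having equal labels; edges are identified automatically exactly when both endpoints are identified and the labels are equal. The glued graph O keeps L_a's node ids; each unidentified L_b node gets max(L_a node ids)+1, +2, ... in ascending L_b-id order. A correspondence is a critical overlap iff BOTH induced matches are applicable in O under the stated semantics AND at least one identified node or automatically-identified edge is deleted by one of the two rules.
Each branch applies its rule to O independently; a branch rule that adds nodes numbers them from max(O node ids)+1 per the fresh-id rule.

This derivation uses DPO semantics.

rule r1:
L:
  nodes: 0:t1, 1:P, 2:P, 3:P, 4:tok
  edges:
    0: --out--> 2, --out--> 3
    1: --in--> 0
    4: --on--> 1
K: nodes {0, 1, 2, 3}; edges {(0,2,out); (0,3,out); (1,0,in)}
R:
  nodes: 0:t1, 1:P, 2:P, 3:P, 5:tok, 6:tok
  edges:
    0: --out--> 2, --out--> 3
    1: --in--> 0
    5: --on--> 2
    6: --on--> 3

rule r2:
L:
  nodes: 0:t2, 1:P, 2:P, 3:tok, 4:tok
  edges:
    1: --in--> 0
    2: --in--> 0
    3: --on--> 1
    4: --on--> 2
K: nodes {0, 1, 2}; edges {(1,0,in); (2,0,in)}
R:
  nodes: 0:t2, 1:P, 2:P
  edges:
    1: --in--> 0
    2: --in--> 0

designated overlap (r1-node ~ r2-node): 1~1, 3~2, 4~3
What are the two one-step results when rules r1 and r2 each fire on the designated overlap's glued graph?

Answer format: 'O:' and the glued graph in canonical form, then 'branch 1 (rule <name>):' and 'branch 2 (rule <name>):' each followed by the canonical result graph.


O:
nodes: 0:t1, 1:P, 2:P, 3:P, 4:tok, 5:t2, 6:tok
edges: (0,2,out); (0,3,out); (1,0,in); (1,5,in); (3,5,in); (4,1,on); (6,3,on)
branch 1 (rule r1):
nodes: 0:t1, 1:P, 2:P, 3:P, 5:t2, 6:tok, 7:tok, 8:tok
edges: (0,2,out); (0,3,out); (1,0,in); (1,5,in); (3,5,in); (6,3,on); (7,2,on); (8,3,on)
branch 2 (rule r2):
nodes: 0:t1, 1:P, 2:P, 3:P, 5:t2
edges: (0,2,out); (0,3,out); (1,0,in); (1,5,in); (3,5,in)


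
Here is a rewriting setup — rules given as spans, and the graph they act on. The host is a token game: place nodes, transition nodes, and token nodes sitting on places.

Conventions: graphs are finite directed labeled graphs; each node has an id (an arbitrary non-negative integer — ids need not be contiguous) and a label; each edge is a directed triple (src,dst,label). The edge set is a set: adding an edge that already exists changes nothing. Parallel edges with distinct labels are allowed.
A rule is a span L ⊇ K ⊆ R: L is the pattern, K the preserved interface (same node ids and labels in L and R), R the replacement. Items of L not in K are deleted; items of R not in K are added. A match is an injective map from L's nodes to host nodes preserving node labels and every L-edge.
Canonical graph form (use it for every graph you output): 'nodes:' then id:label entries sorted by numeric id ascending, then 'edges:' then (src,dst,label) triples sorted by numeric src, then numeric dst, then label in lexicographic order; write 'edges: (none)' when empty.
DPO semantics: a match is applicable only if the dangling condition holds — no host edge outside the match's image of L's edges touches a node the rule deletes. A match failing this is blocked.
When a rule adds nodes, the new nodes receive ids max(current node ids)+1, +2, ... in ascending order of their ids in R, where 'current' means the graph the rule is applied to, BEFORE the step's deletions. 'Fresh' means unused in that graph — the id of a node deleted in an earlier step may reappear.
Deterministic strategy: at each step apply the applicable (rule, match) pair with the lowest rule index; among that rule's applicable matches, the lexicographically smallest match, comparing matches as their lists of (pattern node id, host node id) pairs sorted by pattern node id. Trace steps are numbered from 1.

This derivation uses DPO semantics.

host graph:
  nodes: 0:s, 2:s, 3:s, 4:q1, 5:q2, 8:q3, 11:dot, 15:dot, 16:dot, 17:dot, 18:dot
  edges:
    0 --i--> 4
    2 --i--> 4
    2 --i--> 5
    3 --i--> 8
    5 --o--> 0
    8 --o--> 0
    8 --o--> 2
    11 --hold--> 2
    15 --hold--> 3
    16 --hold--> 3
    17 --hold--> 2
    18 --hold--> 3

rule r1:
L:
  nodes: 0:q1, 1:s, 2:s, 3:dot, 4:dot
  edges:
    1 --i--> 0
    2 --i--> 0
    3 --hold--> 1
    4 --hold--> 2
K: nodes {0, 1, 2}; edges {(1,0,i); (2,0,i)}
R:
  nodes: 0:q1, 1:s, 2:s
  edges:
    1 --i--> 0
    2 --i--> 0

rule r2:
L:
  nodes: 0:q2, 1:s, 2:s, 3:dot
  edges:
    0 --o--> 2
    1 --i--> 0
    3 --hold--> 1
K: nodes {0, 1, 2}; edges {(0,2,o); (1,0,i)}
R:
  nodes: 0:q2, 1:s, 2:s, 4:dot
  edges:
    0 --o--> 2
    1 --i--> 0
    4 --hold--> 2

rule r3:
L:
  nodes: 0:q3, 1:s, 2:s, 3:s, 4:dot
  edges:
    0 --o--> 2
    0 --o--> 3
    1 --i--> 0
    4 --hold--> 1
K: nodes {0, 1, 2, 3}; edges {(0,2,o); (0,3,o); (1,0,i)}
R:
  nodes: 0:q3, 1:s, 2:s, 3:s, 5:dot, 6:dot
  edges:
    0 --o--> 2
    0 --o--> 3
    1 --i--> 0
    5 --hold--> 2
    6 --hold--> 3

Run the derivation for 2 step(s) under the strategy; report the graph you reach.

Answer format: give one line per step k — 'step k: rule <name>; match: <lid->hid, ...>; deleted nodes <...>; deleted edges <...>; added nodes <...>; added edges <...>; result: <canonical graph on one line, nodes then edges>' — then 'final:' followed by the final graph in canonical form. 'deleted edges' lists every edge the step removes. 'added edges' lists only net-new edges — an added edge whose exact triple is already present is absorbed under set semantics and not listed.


step 1: rule r2; match: 0->5, 1->2, 2->0, 3->11; deleted nodes 11; deleted edges (11,2,hold); added nodes 19; added edges (19,0,hold); result: nodes: 0:s, 2:s, 3:s, 4:q1, 5:q2, 8:q3, 15:dot, 16:dot, 17:dot, 18:dot, 19:dot edges: (0,4,i); (2,4,i); (2,5,i); (3,8,i); (5,0,o); (8,0,o); (8,2,o); (15,3,hold); (16,3,hold); (17,2,hold); (18,3,hold); (19,0,hold)
step 2: rule r1; match: 0->4, 1->0, 2->2, 3->19, 4->17; deleted nodes 17, 19; deleted edges (17,2,hold); (19,0,hold); added nodes (none); added edges (none); result: nodes: 0:s, 2:s, 3:s, 4:q1, 5:q2, 8:q3, 15:dot, 16:dot, 18:dot edges: (0,4,i); (2,4,i); (2,5,i); (3,8,i); (5,0,o); (8,0,o); (8,2,o); (15,3,hold); (16,3,hold); (18,3,hold)
final:
nodes: 0:s, 2:s, 3:s, 4:q1, 5:q2, 8:q3, 15:dot, 16:dot, 18:dot
edges: (0,4,i); (2,4,i); (2,5,i); (3,8,i); (5,0,o); (8,0,o); (8,2,o); (15,3,hold); (16,3,hold); (18,3,hold)


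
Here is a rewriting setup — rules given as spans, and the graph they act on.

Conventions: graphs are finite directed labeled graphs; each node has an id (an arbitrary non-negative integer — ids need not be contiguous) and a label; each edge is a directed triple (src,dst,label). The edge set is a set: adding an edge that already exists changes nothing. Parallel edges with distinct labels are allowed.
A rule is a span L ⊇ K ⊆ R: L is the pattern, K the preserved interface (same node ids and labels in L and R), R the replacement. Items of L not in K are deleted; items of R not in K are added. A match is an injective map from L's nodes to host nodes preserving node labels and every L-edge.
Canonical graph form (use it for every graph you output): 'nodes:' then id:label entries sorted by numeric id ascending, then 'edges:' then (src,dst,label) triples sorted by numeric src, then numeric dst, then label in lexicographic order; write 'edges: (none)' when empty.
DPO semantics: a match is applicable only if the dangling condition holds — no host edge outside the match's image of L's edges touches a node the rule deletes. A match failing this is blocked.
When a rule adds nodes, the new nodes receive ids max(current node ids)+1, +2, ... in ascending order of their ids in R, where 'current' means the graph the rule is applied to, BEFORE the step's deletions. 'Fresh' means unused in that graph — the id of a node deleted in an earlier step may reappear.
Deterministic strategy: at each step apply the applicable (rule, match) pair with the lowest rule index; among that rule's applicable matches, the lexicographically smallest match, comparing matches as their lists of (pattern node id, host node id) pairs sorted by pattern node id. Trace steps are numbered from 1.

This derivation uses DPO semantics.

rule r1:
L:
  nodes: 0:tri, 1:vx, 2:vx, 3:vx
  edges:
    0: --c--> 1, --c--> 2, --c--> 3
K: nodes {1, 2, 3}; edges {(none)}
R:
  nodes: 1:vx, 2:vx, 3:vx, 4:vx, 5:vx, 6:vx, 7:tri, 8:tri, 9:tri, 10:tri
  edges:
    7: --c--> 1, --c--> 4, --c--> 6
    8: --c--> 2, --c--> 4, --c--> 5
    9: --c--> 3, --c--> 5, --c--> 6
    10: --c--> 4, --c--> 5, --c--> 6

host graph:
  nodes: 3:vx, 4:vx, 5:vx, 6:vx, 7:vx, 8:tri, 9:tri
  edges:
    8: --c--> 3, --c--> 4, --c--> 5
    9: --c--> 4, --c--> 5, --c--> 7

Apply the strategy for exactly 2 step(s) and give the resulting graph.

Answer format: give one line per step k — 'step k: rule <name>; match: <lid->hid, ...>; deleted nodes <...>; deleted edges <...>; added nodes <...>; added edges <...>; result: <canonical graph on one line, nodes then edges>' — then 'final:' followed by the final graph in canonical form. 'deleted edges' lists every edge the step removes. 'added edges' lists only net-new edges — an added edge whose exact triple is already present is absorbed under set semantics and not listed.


step 1: rule r1; match: 0->8, 1->3, 2->4, 3->5; deleted nodes 8; deleted edges (8,3,c); (8,4,c); (8,5,c); added nodes 10, 11, 12, 13, 14, 15, 16; added edges (13,3,c); (13,10,c); (13,12,c); (14,4,c); (14,10,c); (14,11,c); (15,5,c); (15,11,c); (15,12,c); (16,10,c); (16,11,c); (16,12,c); result: nodes: 3:vx, 4:vx, 5:vx, 6:vx, 7:vx, 9:tri, 10:vx, 11:vx, 12:vx, 13:tri, 14:tri, 15:tri, 16:tri edges: (9,4,c); (9,5,c); (9,7,c); (13,3,c); (13,10,c); (13,12,c); (14,4,c); (14,10,c); (14,11,c); (15,5,c); (15,11,c); (15,12,c); (16,10,c); (16,11,c); (16,12,c)
step 2: rule r1; match: 0->9, 1->4, 2->5, 3->7; deleted nodes 9; deleted edges (9,4,c); (9,5,c); (9,7,c); added nodes 17, 18, 19, 20, 21, 22, 23; added edges (20,4,c); (20,17,c); (20,19,c); (21,5,c); (21,17,c); (21,18,c); (22,7,c); (22,18,c); (22,19,c); (23,17,c); (23,18,c); (23,19,c); result: nodes: 3:vx, 4:vx, 5:vx, 6:vx, 7:vx, 10:vx, 11:vx, 12:vx, 13:tri, 14:tri, 15:tri, 16:tri, 17:vx, 18:vx, 19:vx, 20:tri, 21:tri, 22:tri, 23:tri edges: (13,3,c); (13,10,c); (13,12,c); (14,4,c); (14,10,c); (14,11,c); (15,5,c); (15,11,c); (15,12,c); (16,10,c); (16,11,c); (16,12,c); (20,4,c); (20,17,c); (20,19,c); (21,5,c); (21,17,c); (21,18,c); (22,7,c); (22,18,c); (22,19,c); (23,17,c); (23,18,c); (23,19,c)
final:
nodes: 3:vx, 4:vx, 5:vx, 6:vx, 7:vx, 10:vx, 11:vx, 12:vx, 13:tri, 14:tri, 15:tri, 16:tri, 17:vx, 18:vx, 19:vx, 20:tri, 21:tri, 22:tri, 23:tri
edges: (13,3,c); (13,10,c); (13,12,c); (14,4,c); (14,10,c); (14,11,c); (15,5,c); (15,11,c); (15,12,c); (16,10,c); (16,11,c); (16,12,c); (20,4,c); (20,17,c); (20,19,c); (21,5,c); (21,17,c); (21,18,c); (22,7,c); (22,18,c); (22,19,c); (23,17,c); (23,18,c); (23,19,c)


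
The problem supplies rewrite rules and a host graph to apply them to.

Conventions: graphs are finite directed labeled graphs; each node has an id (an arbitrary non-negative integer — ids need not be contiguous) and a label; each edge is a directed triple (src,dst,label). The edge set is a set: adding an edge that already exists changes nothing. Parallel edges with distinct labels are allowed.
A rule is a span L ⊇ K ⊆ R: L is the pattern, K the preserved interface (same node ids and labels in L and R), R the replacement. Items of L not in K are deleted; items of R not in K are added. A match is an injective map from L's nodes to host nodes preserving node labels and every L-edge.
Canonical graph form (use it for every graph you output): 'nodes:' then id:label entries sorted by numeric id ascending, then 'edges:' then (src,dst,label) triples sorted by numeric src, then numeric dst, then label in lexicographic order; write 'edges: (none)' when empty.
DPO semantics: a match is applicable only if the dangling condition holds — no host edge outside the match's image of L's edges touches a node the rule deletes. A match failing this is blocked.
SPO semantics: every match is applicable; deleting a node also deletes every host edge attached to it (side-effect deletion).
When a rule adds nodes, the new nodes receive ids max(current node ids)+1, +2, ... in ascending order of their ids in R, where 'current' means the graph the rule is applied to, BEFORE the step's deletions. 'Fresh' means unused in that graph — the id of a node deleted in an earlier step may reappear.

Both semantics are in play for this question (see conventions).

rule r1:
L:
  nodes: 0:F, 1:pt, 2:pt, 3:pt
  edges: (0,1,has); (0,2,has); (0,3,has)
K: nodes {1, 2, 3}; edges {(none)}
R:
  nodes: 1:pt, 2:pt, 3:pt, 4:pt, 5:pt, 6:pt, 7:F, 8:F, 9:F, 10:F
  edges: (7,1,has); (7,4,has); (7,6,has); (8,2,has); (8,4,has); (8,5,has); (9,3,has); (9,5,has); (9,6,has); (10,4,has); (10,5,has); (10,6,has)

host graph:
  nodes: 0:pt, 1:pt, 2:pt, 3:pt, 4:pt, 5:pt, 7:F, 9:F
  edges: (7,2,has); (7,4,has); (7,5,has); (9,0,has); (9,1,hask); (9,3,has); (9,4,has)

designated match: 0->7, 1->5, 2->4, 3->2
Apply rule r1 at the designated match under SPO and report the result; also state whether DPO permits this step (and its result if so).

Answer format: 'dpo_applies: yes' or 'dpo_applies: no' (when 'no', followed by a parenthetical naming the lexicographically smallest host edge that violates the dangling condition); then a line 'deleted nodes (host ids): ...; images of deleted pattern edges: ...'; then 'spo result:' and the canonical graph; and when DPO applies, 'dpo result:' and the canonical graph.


dpo_applies: yes
deleted nodes (host ids): 7; images of deleted pattern edges: (7,2,has); (7,4,has); (7,5,has)
spo result:
nodes: 0:pt, 1:pt, 2:pt, 3:pt, 4:pt, 5:pt, 9:F, 10:pt, 11:pt, 12:pt, 13:F, 14:F, 15:F, 16:F
edges: (9,0,has); (9,1,hask); (9,3,has); (9,4,has); (13,5,has); (13,10,has); (13,12,has); (14,4,has); (14,10,has); (14,11,has); (15,2,has); (15,11,has); (15,12,has); (16,10,has); (16,11,has); (16,12,has)
dpo result:
nodes: 0:pt, 1:pt, 2:pt, 3:pt, 4:pt, 5:pt, 9:F, 10:pt, 11:pt, 12:pt, 13:F, 14:F, 15:F, 16:F
edges: (9,0,has); (9,1,hask); (9,3,has); (9,4,has); (13,5,has); (13,10,has); (13,12,has); (14,4,has); (14,10,has); (14,11,has); (15,2,has); (15,11,has); (15,12,has); (16,10,has); (16,11,has); (16,12,has)
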